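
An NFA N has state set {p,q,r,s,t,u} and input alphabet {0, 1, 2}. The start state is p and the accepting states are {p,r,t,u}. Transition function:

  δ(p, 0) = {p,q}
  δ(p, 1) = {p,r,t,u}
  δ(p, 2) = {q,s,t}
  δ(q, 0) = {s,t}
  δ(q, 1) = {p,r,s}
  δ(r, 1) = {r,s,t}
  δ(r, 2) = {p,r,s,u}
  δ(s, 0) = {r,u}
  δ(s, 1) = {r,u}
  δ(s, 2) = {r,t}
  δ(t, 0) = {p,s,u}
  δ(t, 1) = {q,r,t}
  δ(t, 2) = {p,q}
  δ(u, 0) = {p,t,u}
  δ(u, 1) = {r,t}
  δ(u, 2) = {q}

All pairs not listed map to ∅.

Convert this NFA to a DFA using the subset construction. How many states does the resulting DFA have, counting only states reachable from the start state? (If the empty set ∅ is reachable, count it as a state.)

Start state of the DFA: {p}.
{p} --0--> {p,q}  [new]
{p} --1--> {p,r,t,u}  [new]
{p} --2--> {q,s,t}  [new]
{p,q} --0--> {p,q,s,t}  [new]
{p,q} --1--> {p,r,s,t,u}  [new]
{p,q} --2--> {q,s,t}  [seen]
{p,r,t,u} --0--> {p,q,s,t,u}  [new]
{p,r,t,u} --1--> {p,q,r,s,t,u}  [new]
{p,r,t,u} --2--> {p,q,r,s,t,u}  [seen]
{q,s,t} --0--> {p,r,s,t,u}  [seen]
{q,s,t} --1--> {p,q,r,s,t,u}  [seen]
{q,s,t} --2--> {p,q,r,t}  [new]
{p,q,s,t} --0--> {p,q,r,s,t,u}  [seen]
{p,q,s,t} --1--> {p,q,r,s,t,u}  [seen]
{p,q,s,t} --2--> {p,q,r,s,t}  [new]
{p,r,s,t,u} --0--> {p,q,r,s,t,u}  [seen]
{p,r,s,t,u} --1--> {p,q,r,s,t,u}  [seen]
{p,r,s,t,u} --2--> {p,q,r,s,t,u}  [seen]
{p,q,s,t,u} --0--> {p,q,r,s,t,u}  [seen]
{p,q,s,t,u} --1--> {p,q,r,s,t,u}  [seen]
{p,q,s,t,u} --2--> {p,q,r,s,t}  [seen]
{p,q,r,s,t,u} --0--> {p,q,r,s,t,u}  [seen]
{p,q,r,s,t,u} --1--> {p,q,r,s,t,u}  [seen]
{p,q,r,s,t,u} --2--> {p,q,r,s,t,u}  [seen]
{p,q,r,t} --0--> {p,q,s,t,u}  [seen]
{p,q,r,t} --1--> {p,q,r,s,t,u}  [seen]
{p,q,r,t} --2--> {p,q,r,s,t,u}  [seen]
{p,q,r,s,t} --0--> {p,q,r,s,t,u}  [seen]
{p,q,r,s,t} --1--> {p,q,r,s,t,u}  [seen]
{p,q,r,s,t} --2--> {p,q,r,s,t,u}  [seen]
Reachable DFA states: {p}, {p,q}, {p,r,t,u}, {q,s,t}, {p,q,s,t}, {p,r,s,t,u}, {p,q,s,t,u}, {p,q,r,s,t,u}, {p,q,r,t}, {p,q,r,s,t}.

10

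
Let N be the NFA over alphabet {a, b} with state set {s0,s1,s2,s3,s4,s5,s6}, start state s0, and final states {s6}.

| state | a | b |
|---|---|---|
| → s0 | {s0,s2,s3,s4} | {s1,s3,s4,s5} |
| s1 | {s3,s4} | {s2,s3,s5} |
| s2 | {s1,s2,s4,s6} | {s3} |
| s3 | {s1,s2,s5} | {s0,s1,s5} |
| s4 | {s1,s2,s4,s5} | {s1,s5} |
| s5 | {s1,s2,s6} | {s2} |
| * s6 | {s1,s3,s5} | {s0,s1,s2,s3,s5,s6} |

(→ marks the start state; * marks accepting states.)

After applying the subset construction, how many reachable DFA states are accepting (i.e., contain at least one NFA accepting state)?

3

Start state of the DFA: {s0}.
{s0} --a--> {s0,s2,s3,s4}  [new]
{s0} --b--> {s1,s3,s4,s5}  [new]
{s0,s2,s3,s4} --a--> {s0,s1,s2,s3,s4,s5,s6}  [new]
{s0,s2,s3,s4} --b--> {s0,s1,s3,s4,s5}  [new]
{s1,s3,s4,s5} --a--> {s1,s2,s3,s4,s5,s6}  [new]
{s1,s3,s4,s5} --b--> {s0,s1,s2,s3,s5}  [new]
{s0,s1,s2,s3,s4,s5,s6} --a--> {s0,s1,s2,s3,s4,s5,s6}  [seen]
{s0,s1,s2,s3,s4,s5,s6} --b--> {s0,s1,s2,s3,s4,s5,s6}  [seen]
{s0,s1,s3,s4,s5} --a--> {s0,s1,s2,s3,s4,s5,s6}  [seen]
{s0,s1,s3,s4,s5} --b--> {s0,s1,s2,s3,s4,s5}  [new]
{s1,s2,s3,s4,s5,s6} --a--> {s1,s2,s3,s4,s5,s6}  [seen]
{s1,s2,s3,s4,s5,s6} --b--> {s0,s1,s2,s3,s5,s6}  [new]
{s0,s1,s2,s3,s5} --a--> {s0,s1,s2,s3,s4,s5,s6}  [seen]
{s0,s1,s2,s3,s5} --b--> {s0,s1,s2,s3,s4,s5}  [seen]
{s0,s1,s2,s3,s4,s5} --a--> {s0,s1,s2,s3,s4,s5,s6}  [seen]
{s0,s1,s2,s3,s4,s5} --b--> {s0,s1,s2,s3,s4,s5}  [seen]
{s0,s1,s2,s3,s5,s6} --a--> {s0,s1,s2,s3,s4,s5,s6}  [seen]
{s0,s1,s2,s3,s5,s6} --b--> {s0,s1,s2,s3,s4,s5,s6}  [seen]
Reachable DFA states: {s0}, {s0,s2,s3,s4}, {s1,s3,s4,s5}, {s0,s1,s2,s3,s4,s5,s6}, {s0,s1,s3,s4,s5}, {s1,s2,s3,s4,s5,s6}, {s0,s1,s2,s3,s5}, {s0,s1,s2,s3,s4,s5}, {s0,s1,s2,s3,s5,s6}.
Accepting DFA states (contain an NFA accepting state): {s0,s1,s2,s3,s4,s5,s6}, {s1,s2,s3,s4,s5,s6}, {s0,s1,s2,s3,s5,s6}.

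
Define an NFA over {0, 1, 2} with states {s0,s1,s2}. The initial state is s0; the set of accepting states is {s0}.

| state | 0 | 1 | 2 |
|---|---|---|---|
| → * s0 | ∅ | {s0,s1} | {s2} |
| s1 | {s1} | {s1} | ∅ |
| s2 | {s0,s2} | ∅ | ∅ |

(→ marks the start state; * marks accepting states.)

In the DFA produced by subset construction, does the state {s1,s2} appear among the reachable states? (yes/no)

no

Start state of the DFA: {s0}.
{s0} --0--> ∅  [new]
{s0} --1--> {s0,s1}  [new]
{s0} --2--> {s2}  [new]
∅ --0--> ∅  [seen]
∅ --1--> ∅  [seen]
∅ --2--> ∅  [seen]
{s0,s1} --0--> {s1}  [new]
{s0,s1} --1--> {s0,s1}  [seen]
{s0,s1} --2--> {s2}  [seen]
{s2} --0--> {s0,s2}  [new]
{s2} --1--> ∅  [seen]
{s2} --2--> ∅  [seen]
{s1} --0--> {s1}  [seen]
{s1} --1--> {s1}  [seen]
{s1} --2--> ∅  [seen]
{s0,s2} --0--> {s0,s2}  [seen]
{s0,s2} --1--> {s0,s1}  [seen]
{s0,s2} --2--> {s2}  [seen]
Reachable DFA states: {s0}, ∅, {s0,s1}, {s2}, {s1}, {s0,s2}.
{s1,s2} is not among them.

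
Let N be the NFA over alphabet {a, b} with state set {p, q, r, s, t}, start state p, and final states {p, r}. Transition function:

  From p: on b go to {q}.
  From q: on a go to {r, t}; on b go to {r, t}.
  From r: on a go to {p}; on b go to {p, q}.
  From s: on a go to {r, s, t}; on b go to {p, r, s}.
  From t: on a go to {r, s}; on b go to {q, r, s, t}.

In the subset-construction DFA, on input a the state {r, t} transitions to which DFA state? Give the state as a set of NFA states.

{p, r, s}

δ(r,a) = {p}; δ(t,a) = {r, s}.
Union: {p, r, s}.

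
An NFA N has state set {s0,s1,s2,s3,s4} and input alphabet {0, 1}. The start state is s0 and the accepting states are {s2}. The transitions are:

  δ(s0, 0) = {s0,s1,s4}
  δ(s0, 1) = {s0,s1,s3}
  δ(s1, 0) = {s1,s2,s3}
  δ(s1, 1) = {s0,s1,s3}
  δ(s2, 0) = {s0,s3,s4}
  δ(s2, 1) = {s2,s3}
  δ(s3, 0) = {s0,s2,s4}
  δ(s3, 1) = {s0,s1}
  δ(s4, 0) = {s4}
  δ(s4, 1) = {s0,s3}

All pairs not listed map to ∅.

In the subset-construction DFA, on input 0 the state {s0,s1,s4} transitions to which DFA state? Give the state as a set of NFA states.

δ(s0,0) = {s0,s1,s4}; δ(s1,0) = {s1,s2,s3}; δ(s4,0) = {s4}.
Union: {s0,s1,s2,s3,s4}.

{s0,s1,s2,s3,s4}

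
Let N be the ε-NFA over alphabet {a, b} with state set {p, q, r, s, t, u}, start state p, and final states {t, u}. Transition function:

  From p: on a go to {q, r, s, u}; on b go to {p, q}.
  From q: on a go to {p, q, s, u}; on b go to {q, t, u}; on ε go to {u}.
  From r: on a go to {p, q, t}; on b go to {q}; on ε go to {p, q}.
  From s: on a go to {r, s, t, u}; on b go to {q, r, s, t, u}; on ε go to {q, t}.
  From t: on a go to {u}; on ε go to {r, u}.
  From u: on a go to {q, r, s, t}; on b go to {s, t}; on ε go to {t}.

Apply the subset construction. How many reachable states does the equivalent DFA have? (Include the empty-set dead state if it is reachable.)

Start state of the DFA: {p} (ε-closure of the NFA start).
{p} --a--> {p, q, r, s, t, u}  [new]
{p} --b--> {p, q, r, t, u}  [new]
{p, q, r, s, t, u} --a--> {p, q, r, s, t, u}  [seen]
{p, q, r, s, t, u} --b--> {p, q, r, s, t, u}  [seen]
{p, q, r, t, u} --a--> {p, q, r, s, t, u}  [seen]
{p, q, r, t, u} --b--> {p, q, r, s, t, u}  [seen]
Reachable DFA states: {p}, {p, q, r, s, t, u}, {p, q, r, t, u}.

3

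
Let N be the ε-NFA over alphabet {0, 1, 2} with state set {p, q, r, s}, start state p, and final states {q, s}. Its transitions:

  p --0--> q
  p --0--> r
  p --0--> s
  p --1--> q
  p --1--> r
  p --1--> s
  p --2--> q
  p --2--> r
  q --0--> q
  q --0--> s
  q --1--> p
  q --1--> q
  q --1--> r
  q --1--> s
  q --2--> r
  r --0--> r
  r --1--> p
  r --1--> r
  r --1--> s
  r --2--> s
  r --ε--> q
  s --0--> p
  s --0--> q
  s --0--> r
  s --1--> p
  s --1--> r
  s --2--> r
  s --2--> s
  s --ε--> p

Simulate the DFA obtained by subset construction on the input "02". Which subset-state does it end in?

{p, q, r, s}

Start: {p}.
δ(p,0) = {q, r, s}.
Union: {q, r, s}.
ε-closure gives {p, q, r, s}.
After 0: {p, q, r, s}.
δ(p,2) = {q, r}; δ(q,2) = {r}; δ(r,2) = {s}; δ(s,2) = {r, s}.
Union: {q, r, s}.
ε-closure gives {p, q, r, s}.
After 2: {p, q, r, s}.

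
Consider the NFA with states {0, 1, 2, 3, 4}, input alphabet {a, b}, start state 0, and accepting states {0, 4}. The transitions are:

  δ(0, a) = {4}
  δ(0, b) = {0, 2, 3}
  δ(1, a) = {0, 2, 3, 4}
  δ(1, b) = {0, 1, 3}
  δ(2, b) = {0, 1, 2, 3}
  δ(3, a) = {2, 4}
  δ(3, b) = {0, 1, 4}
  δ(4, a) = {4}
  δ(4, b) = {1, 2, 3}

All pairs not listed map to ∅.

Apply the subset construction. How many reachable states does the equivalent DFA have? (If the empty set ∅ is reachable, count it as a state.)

8

Start state of the DFA: {0}.
{0} --a--> {4}  [new]
{0} --b--> {0, 2, 3}  [new]
{4} --a--> {4}  [seen]
{4} --b--> {1, 2, 3}  [new]
{0, 2, 3} --a--> {2, 4}  [new]
{0, 2, 3} --b--> {0, 1, 2, 3, 4}  [new]
{1, 2, 3} --a--> {0, 2, 3, 4}  [new]
{1, 2, 3} --b--> {0, 1, 2, 3, 4}  [seen]
{2, 4} --a--> {4}  [seen]
{2, 4} --b--> {0, 1, 2, 3}  [new]
{0, 1, 2, 3, 4} --a--> {0, 2, 3, 4}  [seen]
{0, 1, 2, 3, 4} --b--> {0, 1, 2, 3, 4}  [seen]
{0, 2, 3, 4} --a--> {2, 4}  [seen]
{0, 2, 3, 4} --b--> {0, 1, 2, 3, 4}  [seen]
{0, 1, 2, 3} --a--> {0, 2, 3, 4}  [seen]
{0, 1, 2, 3} --b--> {0, 1, 2, 3, 4}  [seen]
Reachable DFA states: {0}, {4}, {0, 2, 3}, {1, 2, 3}, {2, 4}, {0, 1, 2, 3, 4}, {0, 2, 3, 4}, {0, 1, 2, 3}.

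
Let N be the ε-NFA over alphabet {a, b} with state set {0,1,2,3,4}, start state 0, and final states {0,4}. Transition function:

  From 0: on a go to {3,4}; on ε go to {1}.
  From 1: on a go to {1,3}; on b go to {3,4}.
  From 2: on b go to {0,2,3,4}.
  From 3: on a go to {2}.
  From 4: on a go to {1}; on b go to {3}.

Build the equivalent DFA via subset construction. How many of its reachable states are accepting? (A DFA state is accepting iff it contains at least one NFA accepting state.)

Start state of the DFA: {0,1} (ε-closure of the NFA start).
{0,1} --a--> {1,3,4}  [new]
{0,1} --b--> {3,4}  [new]
{1,3,4} --a--> {1,2,3}  [new]
{1,3,4} --b--> {3,4}  [seen]
{3,4} --a--> {1,2}  [new]
{3,4} --b--> {3}  [new]
{1,2,3} --a--> {1,2,3}  [seen]
{1,2,3} --b--> {0,1,2,3,4}  [new]
{1,2} --a--> {1,3}  [new]
{1,2} --b--> {0,1,2,3,4}  [seen]
{3} --a--> {2}  [new]
{3} --b--> ∅  [new]
{0,1,2,3,4} --a--> {1,2,3,4}  [new]
{0,1,2,3,4} --b--> {0,1,2,3,4}  [seen]
{1,3} --a--> {1,2,3}  [seen]
{1,3} --b--> {3,4}  [seen]
{2} --a--> ∅  [seen]
{2} --b--> {0,1,2,3,4}  [seen]
∅ --a--> ∅  [seen]
∅ --b--> ∅  [seen]
{1,2,3,4} --a--> {1,2,3}  [seen]
{1,2,3,4} --b--> {0,1,2,3,4}  [seen]
Reachable DFA states: {0,1}, {1,3,4}, {3,4}, {1,2,3}, {1,2}, {3}, {0,1,2,3,4}, {1,3}, {2}, ∅, {1,2,3,4}.
Accepting DFA states (contain an NFA accepting state): {0,1}, {1,3,4}, {3,4}, {0,1,2,3,4}, {1,2,3,4}.

5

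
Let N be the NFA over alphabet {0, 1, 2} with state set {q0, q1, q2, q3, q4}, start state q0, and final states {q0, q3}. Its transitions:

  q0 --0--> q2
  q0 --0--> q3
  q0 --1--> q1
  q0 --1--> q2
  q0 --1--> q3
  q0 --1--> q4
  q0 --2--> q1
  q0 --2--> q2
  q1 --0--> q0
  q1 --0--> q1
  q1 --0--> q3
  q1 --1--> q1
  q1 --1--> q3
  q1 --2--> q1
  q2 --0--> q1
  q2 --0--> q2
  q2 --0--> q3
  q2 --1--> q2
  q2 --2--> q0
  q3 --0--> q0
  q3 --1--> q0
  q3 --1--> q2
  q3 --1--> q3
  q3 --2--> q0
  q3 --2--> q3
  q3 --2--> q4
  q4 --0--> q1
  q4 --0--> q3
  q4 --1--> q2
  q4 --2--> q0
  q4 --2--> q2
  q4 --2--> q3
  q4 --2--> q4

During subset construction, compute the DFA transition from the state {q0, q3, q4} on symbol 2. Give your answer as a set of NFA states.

δ(q0,2) = {q1, q2}; δ(q3,2) = {q0, q3, q4}; δ(q4,2) = {q0, q2, q3, q4}.
Union: {q0, q1, q2, q3, q4}.

{q0, q1, q2, q3, q4}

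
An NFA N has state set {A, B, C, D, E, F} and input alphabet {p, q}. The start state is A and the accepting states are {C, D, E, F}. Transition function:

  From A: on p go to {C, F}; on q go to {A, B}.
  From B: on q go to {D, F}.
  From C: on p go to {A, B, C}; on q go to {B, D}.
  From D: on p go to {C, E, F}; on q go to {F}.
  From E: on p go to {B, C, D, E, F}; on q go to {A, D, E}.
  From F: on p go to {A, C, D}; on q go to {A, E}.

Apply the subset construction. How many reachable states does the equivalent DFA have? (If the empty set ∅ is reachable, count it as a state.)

11

Start state of the DFA: {A}.
{A} --p--> {C, F}  [new]
{A} --q--> {A, B}  [new]
{C, F} --p--> {A, B, C, D}  [new]
{C, F} --q--> {A, B, D, E}  [new]
{A, B} --p--> {C, F}  [seen]
{A, B} --q--> {A, B, D, F}  [new]
{A, B, C, D} --p--> {A, B, C, E, F}  [new]
{A, B, C, D} --q--> {A, B, D, F}  [seen]
{A, B, D, E} --p--> {B, C, D, E, F}  [new]
{A, B, D, E} --q--> {A, B, D, E, F}  [new]
{A, B, D, F} --p--> {A, C, D, E, F}  [new]
{A, B, D, F} --q--> {A, B, D, E, F}  [seen]
{A, B, C, E, F} --p--> {A, B, C, D, E, F}  [new]
{A, B, C, E, F} --q--> {A, B, D, E, F}  [seen]
{B, C, D, E, F} --p--> {A, B, C, D, E, F}  [seen]
{B, C, D, E, F} --q--> {A, B, D, E, F}  [seen]
{A, B, D, E, F} --p--> {A, B, C, D, E, F}  [seen]
{A, B, D, E, F} --q--> {A, B, D, E, F}  [seen]
{A, C, D, E, F} --p--> {A, B, C, D, E, F}  [seen]
{A, C, D, E, F} --q--> {A, B, D, E, F}  [seen]
{A, B, C, D, E, F} --p--> {A, B, C, D, E, F}  [seen]
{A, B, C, D, E, F} --q--> {A, B, D, E, F}  [seen]
Reachable DFA states: {A}, {C, F}, {A, B}, {A, B, C, D}, {A, B, D, E}, {A, B, D, F}, {A, B, C, E, F}, {B, C, D, E, F}, {A, B, D, E, F}, {A, C, D, E, F}, {A, B, C, D, E, F}.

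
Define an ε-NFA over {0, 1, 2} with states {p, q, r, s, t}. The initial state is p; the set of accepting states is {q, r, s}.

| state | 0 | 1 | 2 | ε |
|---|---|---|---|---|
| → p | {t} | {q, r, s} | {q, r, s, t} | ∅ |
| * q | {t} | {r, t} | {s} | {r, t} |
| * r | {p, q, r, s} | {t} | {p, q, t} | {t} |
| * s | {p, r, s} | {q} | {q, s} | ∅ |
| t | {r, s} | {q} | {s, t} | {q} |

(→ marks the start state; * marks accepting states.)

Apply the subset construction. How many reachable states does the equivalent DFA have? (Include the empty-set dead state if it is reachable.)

Start state of the DFA: {p} (ε-closure of the NFA start).
{p} --0--> {q, r, t}  [new]
{p} --1--> {q, r, s, t}  [new]
{p} --2--> {q, r, s, t}  [seen]
{q, r, t} --0--> {p, q, r, s, t}  [new]
{q, r, t} --1--> {q, r, t}  [seen]
{q, r, t} --2--> {p, q, r, s, t}  [seen]
{q, r, s, t} --0--> {p, q, r, s, t}  [seen]
{q, r, s, t} --1--> {q, r, t}  [seen]
{q, r, s, t} --2--> {p, q, r, s, t}  [seen]
{p, q, r, s, t} --0--> {p, q, r, s, t}  [seen]
{p, q, r, s, t} --1--> {q, r, s, t}  [seen]
{p, q, r, s, t} --2--> {p, q, r, s, t}  [seen]
Reachable DFA states: {p}, {q, r, t}, {q, r, s, t}, {p, q, r, s, t}.

4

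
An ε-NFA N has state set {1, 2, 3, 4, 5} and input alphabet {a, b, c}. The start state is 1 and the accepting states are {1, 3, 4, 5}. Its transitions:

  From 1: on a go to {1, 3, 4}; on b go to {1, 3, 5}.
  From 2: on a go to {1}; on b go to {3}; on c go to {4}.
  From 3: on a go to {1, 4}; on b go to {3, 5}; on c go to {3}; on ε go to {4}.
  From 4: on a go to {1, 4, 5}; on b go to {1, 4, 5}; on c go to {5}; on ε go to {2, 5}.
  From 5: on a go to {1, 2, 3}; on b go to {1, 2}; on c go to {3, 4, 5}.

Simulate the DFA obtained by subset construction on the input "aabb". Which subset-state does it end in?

Start: {1}.
δ(1,a) = {1, 3, 4}.
Union: {1, 3, 4}.
ε-closure gives {1, 2, 3, 4, 5}.
After a: {1, 2, 3, 4, 5}.
δ(1,a) = {1, 3, 4}; δ(2,a) = {1}; δ(3,a) = {1, 4}; δ(4,a) = {1, 4, 5}; δ(5,a) = {1, 2, 3}.
Union: {1, 2, 3, 4, 5}.
After a: {1, 2, 3, 4, 5}.
δ(1,b) = {1, 3, 5}; δ(2,b) = {3}; δ(3,b) = {3, 5}; δ(4,b) = {1, 4, 5}; δ(5,b) = {1, 2}.
Union: {1, 2, 3, 4, 5}.
After b: {1, 2, 3, 4, 5}.
δ(1,b) = {1, 3, 5}; δ(2,b) = {3}; δ(3,b) = {3, 5}; δ(4,b) = {1, 4, 5}; δ(5,b) = {1, 2}.
Union: {1, 2, 3, 4, 5}.
After b: {1, 2, 3, 4, 5}.

{1, 2, 3, 4, 5}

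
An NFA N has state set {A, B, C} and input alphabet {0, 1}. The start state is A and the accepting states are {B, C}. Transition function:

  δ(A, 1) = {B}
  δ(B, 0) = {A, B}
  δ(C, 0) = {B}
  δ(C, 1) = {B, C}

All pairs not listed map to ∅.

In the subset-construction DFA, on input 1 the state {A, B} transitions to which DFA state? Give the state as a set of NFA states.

δ(A,1) = {B}; δ(B,1) = ∅.
Union: {B}.

{B}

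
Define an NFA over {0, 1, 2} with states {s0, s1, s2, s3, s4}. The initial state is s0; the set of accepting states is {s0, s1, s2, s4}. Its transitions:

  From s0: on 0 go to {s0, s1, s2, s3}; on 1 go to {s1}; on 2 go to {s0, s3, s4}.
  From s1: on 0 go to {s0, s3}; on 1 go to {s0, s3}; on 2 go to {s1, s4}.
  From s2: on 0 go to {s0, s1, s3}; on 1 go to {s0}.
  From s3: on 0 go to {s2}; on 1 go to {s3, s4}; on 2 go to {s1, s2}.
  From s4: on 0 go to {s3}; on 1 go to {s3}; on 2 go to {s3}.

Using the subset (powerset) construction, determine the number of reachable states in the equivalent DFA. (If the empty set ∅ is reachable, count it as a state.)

11

Start state of the DFA: {s0}.
{s0} --0--> {s0, s1, s2, s3}  [new]
{s0} --1--> {s1}  [new]
{s0} --2--> {s0, s3, s4}  [new]
{s0, s1, s2, s3} --0--> {s0, s1, s2, s3}  [seen]
{s0, s1, s2, s3} --1--> {s0, s1, s3, s4}  [new]
{s0, s1, s2, s3} --2--> {s0, s1, s2, s3, s4}  [new]
{s1} --0--> {s0, s3}  [new]
{s1} --1--> {s0, s3}  [seen]
{s1} --2--> {s1, s4}  [new]
{s0, s3, s4} --0--> {s0, s1, s2, s3}  [seen]
{s0, s3, s4} --1--> {s1, s3, s4}  [new]
{s0, s3, s4} --2--> {s0, s1, s2, s3, s4}  [seen]
{s0, s1, s3, s4} --0--> {s0, s1, s2, s3}  [seen]
{s0, s1, s3, s4} --1--> {s0, s1, s3, s4}  [seen]
{s0, s1, s3, s4} --2--> {s0, s1, s2, s3, s4}  [seen]
{s0, s1, s2, s3, s4} --0--> {s0, s1, s2, s3}  [seen]
{s0, s1, s2, s3, s4} --1--> {s0, s1, s3, s4}  [seen]
{s0, s1, s2, s3, s4} --2--> {s0, s1, s2, s3, s4}  [seen]
{s0, s3} --0--> {s0, s1, s2, s3}  [seen]
{s0, s3} --1--> {s1, s3, s4}  [seen]
{s0, s3} --2--> {s0, s1, s2, s3, s4}  [seen]
{s1, s4} --0--> {s0, s3}  [seen]
{s1, s4} --1--> {s0, s3}  [seen]
{s1, s4} --2--> {s1, s3, s4}  [seen]
{s1, s3, s4} --0--> {s0, s2, s3}  [new]
{s1, s3, s4} --1--> {s0, s3, s4}  [seen]
{s1, s3, s4} --2--> {s1, s2, s3, s4}  [new]
{s0, s2, s3} --0--> {s0, s1, s2, s3}  [seen]
{s0, s2, s3} --1--> {s0, s1, s3, s4}  [seen]
{s0, s2, s3} --2--> {s0, s1, s2, s3, s4}  [seen]
{s1, s2, s3, s4} --0--> {s0, s1, s2, s3}  [seen]
{s1, s2, s3, s4} --1--> {s0, s3, s4}  [seen]
{s1, s2, s3, s4} --2--> {s1, s2, s3, s4}  [seen]
Reachable DFA states: {s0}, {s0, s1, s2, s3}, {s1}, {s0, s3, s4}, {s0, s1, s3, s4}, {s0, s1, s2, s3, s4}, {s0, s3}, {s1, s4}, {s1, s3, s4}, {s0, s2, s3}, {s1, s2, s3, s4}.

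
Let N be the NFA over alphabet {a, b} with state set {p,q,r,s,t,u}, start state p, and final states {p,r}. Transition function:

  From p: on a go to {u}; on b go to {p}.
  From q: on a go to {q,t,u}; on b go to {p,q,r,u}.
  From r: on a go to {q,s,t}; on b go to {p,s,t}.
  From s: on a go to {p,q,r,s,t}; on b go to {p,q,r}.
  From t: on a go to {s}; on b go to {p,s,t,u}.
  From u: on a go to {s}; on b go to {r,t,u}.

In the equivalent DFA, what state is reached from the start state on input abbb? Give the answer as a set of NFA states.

{p,q,r,s,t,u}

Start: {p}.
δ(p,a) = {u}.
Union: {u}.
After a: {u}.
δ(u,b) = {r,t,u}.
Union: {r,t,u}.
After b: {r,t,u}.
δ(r,b) = {p,s,t}; δ(t,b) = {p,s,t,u}; δ(u,b) = {r,t,u}.
Union: {p,r,s,t,u}.
After b: {p,r,s,t,u}.
δ(p,b) = {p}; δ(r,b) = {p,s,t}; δ(s,b) = {p,q,r}; δ(t,b) = {p,s,t,u}; δ(u,b) = {r,t,u}.
Union: {p,q,r,s,t,u}.
After b: {p,q,r,s,t,u}.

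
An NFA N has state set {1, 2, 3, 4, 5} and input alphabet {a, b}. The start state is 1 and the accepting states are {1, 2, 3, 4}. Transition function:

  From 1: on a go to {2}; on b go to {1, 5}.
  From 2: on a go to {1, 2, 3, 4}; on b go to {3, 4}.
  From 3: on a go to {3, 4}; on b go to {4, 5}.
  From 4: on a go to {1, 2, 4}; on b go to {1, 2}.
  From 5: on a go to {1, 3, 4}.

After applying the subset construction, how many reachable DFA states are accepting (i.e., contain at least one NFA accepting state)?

Start state of the DFA: {1}.
{1} --a--> {2}  [new]
{1} --b--> {1, 5}  [new]
{2} --a--> {1, 2, 3, 4}  [new]
{2} --b--> {3, 4}  [new]
{1, 5} --a--> {1, 2, 3, 4}  [seen]
{1, 5} --b--> {1, 5}  [seen]
{1, 2, 3, 4} --a--> {1, 2, 3, 4}  [seen]
{1, 2, 3, 4} --b--> {1, 2, 3, 4, 5}  [new]
{3, 4} --a--> {1, 2, 3, 4}  [seen]
{3, 4} --b--> {1, 2, 4, 5}  [new]
{1, 2, 3, 4, 5} --a--> {1, 2, 3, 4}  [seen]
{1, 2, 3, 4, 5} --b--> {1, 2, 3, 4, 5}  [seen]
{1, 2, 4, 5} --a--> {1, 2, 3, 4}  [seen]
{1, 2, 4, 5} --b--> {1, 2, 3, 4, 5}  [seen]
Reachable DFA states: {1}, {2}, {1, 5}, {1, 2, 3, 4}, {3, 4}, {1, 2, 3, 4, 5}, {1, 2, 4, 5}.
Accepting DFA states (contain an NFA accepting state): {1}, {2}, {1, 5}, {1, 2, 3, 4}, {3, 4}, {1, 2, 3, 4, 5}, {1, 2, 4, 5}.

7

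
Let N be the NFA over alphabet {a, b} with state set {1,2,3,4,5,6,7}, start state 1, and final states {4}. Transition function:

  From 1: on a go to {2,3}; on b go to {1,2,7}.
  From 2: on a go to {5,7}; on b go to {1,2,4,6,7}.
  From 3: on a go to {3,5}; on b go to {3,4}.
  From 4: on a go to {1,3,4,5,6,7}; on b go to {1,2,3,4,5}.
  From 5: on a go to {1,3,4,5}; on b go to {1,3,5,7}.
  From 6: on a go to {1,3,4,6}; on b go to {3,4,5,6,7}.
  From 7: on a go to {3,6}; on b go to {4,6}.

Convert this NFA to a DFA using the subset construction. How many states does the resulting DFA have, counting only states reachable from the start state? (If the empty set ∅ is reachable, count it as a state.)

Start state of the DFA: {1}.
{1} --a--> {2,3}  [new]
{1} --b--> {1,2,7}  [new]
{2,3} --a--> {3,5,7}  [new]
{2,3} --b--> {1,2,3,4,6,7}  [new]
{1,2,7} --a--> {2,3,5,6,7}  [new]
{1,2,7} --b--> {1,2,4,6,7}  [new]
{3,5,7} --a--> {1,3,4,5,6}  [new]
{3,5,7} --b--> {1,3,4,5,6,7}  [new]
{1,2,3,4,6,7} --a--> {1,2,3,4,5,6,7}  [new]
{1,2,3,4,6,7} --b--> {1,2,3,4,5,6,7}  [seen]
{2,3,5,6,7} --a--> {1,3,4,5,6,7}  [seen]
{2,3,5,6,7} --b--> {1,2,3,4,5,6,7}  [seen]
{1,2,4,6,7} --a--> {1,2,3,4,5,6,7}  [seen]
{1,2,4,6,7} --b--> {1,2,3,4,5,6,7}  [seen]
{1,3,4,5,6} --a--> {1,2,3,4,5,6,7}  [seen]
{1,3,4,5,6} --b--> {1,2,3,4,5,6,7}  [seen]
{1,3,4,5,6,7} --a--> {1,2,3,4,5,6,7}  [seen]
{1,3,4,5,6,7} --b--> {1,2,3,4,5,6,7}  [seen]
{1,2,3,4,5,6,7} --a--> {1,2,3,4,5,6,7}  [seen]
{1,2,3,4,5,6,7} --b--> {1,2,3,4,5,6,7}  [seen]
Reachable DFA states: {1}, {2,3}, {1,2,7}, {3,5,7}, {1,2,3,4,6,7}, {2,3,5,6,7}, {1,2,4,6,7}, {1,3,4,5,6}, {1,3,4,5,6,7}, {1,2,3,4,5,6,7}.

10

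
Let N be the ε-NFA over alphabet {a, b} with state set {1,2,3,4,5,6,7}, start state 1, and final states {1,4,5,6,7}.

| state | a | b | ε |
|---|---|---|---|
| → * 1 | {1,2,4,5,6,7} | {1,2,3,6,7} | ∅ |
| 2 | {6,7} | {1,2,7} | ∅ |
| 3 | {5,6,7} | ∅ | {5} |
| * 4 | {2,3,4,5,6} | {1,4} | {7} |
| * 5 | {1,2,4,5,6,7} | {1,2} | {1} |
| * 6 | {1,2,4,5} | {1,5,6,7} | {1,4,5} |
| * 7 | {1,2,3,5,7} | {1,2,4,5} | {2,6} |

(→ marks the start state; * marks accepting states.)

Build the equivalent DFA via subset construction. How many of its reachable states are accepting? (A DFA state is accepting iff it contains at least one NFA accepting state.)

3

Start state of the DFA: {1} (ε-closure of the NFA start).
{1} --a--> {1,2,4,5,6,7}  [new]
{1} --b--> {1,2,3,4,5,6,7}  [new]
{1,2,4,5,6,7} --a--> {1,2,3,4,5,6,7}  [seen]
{1,2,4,5,6,7} --b--> {1,2,3,4,5,6,7}  [seen]
{1,2,3,4,5,6,7} --a--> {1,2,3,4,5,6,7}  [seen]
{1,2,3,4,5,6,7} --b--> {1,2,3,4,5,6,7}  [seen]
Reachable DFA states: {1}, {1,2,4,5,6,7}, {1,2,3,4,5,6,7}.
Accepting DFA states (contain an NFA accepting state): {1}, {1,2,4,5,6,7}, {1,2,3,4,5,6,7}.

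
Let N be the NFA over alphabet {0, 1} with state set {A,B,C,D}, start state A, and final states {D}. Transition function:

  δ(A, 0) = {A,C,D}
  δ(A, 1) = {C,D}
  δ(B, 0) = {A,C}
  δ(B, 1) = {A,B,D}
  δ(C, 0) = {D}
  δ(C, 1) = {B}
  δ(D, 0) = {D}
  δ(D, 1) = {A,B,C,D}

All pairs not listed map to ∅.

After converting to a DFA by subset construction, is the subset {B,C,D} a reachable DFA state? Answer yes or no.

Start state of the DFA: {A}.
{A} --0--> {A,C,D}  [new]
{A} --1--> {C,D}  [new]
{A,C,D} --0--> {A,C,D}  [seen]
{A,C,D} --1--> {A,B,C,D}  [new]
{C,D} --0--> {D}  [new]
{C,D} --1--> {A,B,C,D}  [seen]
{A,B,C,D} --0--> {A,C,D}  [seen]
{A,B,C,D} --1--> {A,B,C,D}  [seen]
{D} --0--> {D}  [seen]
{D} --1--> {A,B,C,D}  [seen]
Reachable DFA states: {A}, {A,C,D}, {C,D}, {A,B,C,D}, {D}.
{B,C,D} is not among them.

no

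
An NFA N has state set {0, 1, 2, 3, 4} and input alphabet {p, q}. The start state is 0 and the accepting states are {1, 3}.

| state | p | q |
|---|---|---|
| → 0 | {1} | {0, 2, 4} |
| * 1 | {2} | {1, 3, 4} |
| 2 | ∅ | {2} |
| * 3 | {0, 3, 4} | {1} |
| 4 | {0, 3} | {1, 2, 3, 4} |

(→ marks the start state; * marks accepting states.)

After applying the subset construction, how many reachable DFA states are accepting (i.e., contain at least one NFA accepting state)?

Start state of the DFA: {0}.
{0} --p--> {1}  [new]
{0} --q--> {0, 2, 4}  [new]
{1} --p--> {2}  [new]
{1} --q--> {1, 3, 4}  [new]
{0, 2, 4} --p--> {0, 1, 3}  [new]
{0, 2, 4} --q--> {0, 1, 2, 3, 4}  [new]
{2} --p--> ∅  [new]
{2} --q--> {2}  [seen]
{1, 3, 4} --p--> {0, 2, 3, 4}  [new]
{1, 3, 4} --q--> {1, 2, 3, 4}  [new]
{0, 1, 3} --p--> {0, 1, 2, 3, 4}  [seen]
{0, 1, 3} --q--> {0, 1, 2, 3, 4}  [seen]
{0, 1, 2, 3, 4} --p--> {0, 1, 2, 3, 4}  [seen]
{0, 1, 2, 3, 4} --q--> {0, 1, 2, 3, 4}  [seen]
∅ --p--> ∅  [seen]
∅ --q--> ∅  [seen]
{0, 2, 3, 4} --p--> {0, 1, 3, 4}  [new]
{0, 2, 3, 4} --q--> {0, 1, 2, 3, 4}  [seen]
{1, 2, 3, 4} --p--> {0, 2, 3, 4}  [seen]
{1, 2, 3, 4} --q--> {1, 2, 3, 4}  [seen]
{0, 1, 3, 4} --p--> {0, 1, 2, 3, 4}  [seen]
{0, 1, 3, 4} --q--> {0, 1, 2, 3, 4}  [seen]
Reachable DFA states: {0}, {1}, {0, 2, 4}, {2}, {1, 3, 4}, {0, 1, 3}, {0, 1, 2, 3, 4}, ∅, {0, 2, 3, 4}, {1, 2, 3, 4}, {0, 1, 3, 4}.
Accepting DFA states (contain an NFA accepting state): {1}, {1, 3, 4}, {0, 1, 3}, {0, 1, 2, 3, 4}, {0, 2, 3, 4}, {1, 2, 3, 4}, {0, 1, 3, 4}.

7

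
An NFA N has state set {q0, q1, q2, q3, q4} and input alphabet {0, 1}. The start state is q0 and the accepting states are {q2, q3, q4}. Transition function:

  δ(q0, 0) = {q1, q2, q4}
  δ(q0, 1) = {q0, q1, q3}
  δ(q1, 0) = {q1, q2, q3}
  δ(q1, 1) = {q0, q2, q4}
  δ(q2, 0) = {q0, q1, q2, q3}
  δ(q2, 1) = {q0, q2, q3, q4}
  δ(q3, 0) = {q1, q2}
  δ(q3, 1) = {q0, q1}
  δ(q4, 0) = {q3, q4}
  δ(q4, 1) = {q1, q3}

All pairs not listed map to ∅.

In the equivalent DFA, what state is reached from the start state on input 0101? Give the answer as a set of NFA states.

Start: {q0}.
δ(q0,0) = {q1, q2, q4}.
Union: {q1, q2, q4}.
After 0: {q1, q2, q4}.
δ(q1,1) = {q0, q2, q4}; δ(q2,1) = {q0, q2, q3, q4}; δ(q4,1) = {q1, q3}.
Union: {q0, q1, q2, q3, q4}.
After 1: {q0, q1, q2, q3, q4}.
δ(q0,0) = {q1, q2, q4}; δ(q1,0) = {q1, q2, q3}; δ(q2,0) = {q0, q1, q2, q3}; δ(q3,0) = {q1, q2}; δ(q4,0) = {q3, q4}.
Union: {q0, q1, q2, q3, q4}.
After 0: {q0, q1, q2, q3, q4}.
δ(q0,1) = {q0, q1, q3}; δ(q1,1) = {q0, q2, q4}; δ(q2,1) = {q0, q2, q3, q4}; δ(q3,1) = {q0, q1}; δ(q4,1) = {q1, q3}.
Union: {q0, q1, q2, q3, q4}.
After 1: {q0, q1, q2, q3, q4}.

{q0, q1, q2, q3, q4}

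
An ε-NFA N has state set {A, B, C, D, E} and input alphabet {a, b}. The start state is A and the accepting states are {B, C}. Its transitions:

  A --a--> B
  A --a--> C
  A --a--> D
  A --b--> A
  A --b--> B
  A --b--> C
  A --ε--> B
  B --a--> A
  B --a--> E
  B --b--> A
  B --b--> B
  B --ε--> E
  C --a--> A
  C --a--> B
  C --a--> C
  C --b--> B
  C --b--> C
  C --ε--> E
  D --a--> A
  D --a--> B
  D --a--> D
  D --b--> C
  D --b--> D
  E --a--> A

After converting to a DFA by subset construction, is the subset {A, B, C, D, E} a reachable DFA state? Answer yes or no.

Start state of the DFA: {A, B, E} (ε-closure of the NFA start).
{A, B, E} --a--> {A, B, C, D, E}  [new]
{A, B, E} --b--> {A, B, C, E}  [new]
{A, B, C, D, E} --a--> {A, B, C, D, E}  [seen]
{A, B, C, D, E} --b--> {A, B, C, D, E}  [seen]
{A, B, C, E} --a--> {A, B, C, D, E}  [seen]
{A, B, C, E} --b--> {A, B, C, E}  [seen]
Reachable DFA states: {A, B, E}, {A, B, C, D, E}, {A, B, C, E}.
{A, B, C, D, E} is among them.

yes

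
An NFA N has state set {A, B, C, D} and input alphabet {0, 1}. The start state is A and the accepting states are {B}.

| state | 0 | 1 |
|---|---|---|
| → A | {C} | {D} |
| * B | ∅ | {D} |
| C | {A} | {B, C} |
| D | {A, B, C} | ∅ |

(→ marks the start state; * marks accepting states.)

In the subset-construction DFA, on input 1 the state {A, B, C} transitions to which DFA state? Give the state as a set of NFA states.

δ(A,1) = {D}; δ(B,1) = {D}; δ(C,1) = {B, C}.
Union: {B, C, D}.

{B, C, D}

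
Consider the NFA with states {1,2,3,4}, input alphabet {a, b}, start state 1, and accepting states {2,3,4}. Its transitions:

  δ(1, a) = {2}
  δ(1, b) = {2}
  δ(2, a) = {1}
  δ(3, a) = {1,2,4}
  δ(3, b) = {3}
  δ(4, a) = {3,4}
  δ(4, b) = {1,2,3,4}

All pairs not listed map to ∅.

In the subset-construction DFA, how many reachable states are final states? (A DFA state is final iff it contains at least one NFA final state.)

Start state of the DFA: {1}.
{1} --a--> {2}  [new]
{1} --b--> {2}  [seen]
{2} --a--> {1}  [seen]
{2} --b--> ∅  [new]
∅ --a--> ∅  [seen]
∅ --b--> ∅  [seen]
Reachable DFA states: {1}, {2}, ∅.
Accepting DFA states (contain an NFA accepting state): {2}.

1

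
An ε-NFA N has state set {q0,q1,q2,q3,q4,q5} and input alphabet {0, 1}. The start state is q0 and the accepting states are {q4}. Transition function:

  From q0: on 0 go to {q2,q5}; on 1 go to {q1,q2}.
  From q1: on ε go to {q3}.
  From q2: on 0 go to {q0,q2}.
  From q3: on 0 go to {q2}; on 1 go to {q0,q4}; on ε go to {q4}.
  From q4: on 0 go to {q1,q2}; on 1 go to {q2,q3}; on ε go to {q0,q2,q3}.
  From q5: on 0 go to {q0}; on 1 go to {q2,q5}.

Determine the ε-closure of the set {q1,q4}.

Begin with {q1,q4}.
q1 →ε {q3}; add q3.
q4 →ε {q0,q2,q3}; add q0, q2.
ε-closure = {q0,q1,q2,q3,q4}.

{q0,q1,q2,q3,q4}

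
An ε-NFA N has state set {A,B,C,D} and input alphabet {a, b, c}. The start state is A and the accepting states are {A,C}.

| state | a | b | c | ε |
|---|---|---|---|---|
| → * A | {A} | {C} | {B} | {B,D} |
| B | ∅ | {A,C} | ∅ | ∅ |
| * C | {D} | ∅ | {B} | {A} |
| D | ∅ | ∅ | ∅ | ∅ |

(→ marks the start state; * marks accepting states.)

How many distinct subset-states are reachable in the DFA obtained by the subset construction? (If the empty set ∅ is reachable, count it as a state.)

Start state of the DFA: {A,B,D} (ε-closure of the NFA start).
{A,B,D} --a--> {A,B,D}  [seen]
{A,B,D} --b--> {A,B,C,D}  [new]
{A,B,D} --c--> {B}  [new]
{A,B,C,D} --a--> {A,B,D}  [seen]
{A,B,C,D} --b--> {A,B,C,D}  [seen]
{A,B,C,D} --c--> {B}  [seen]
{B} --a--> ∅  [new]
{B} --b--> {A,B,C,D}  [seen]
{B} --c--> ∅  [seen]
∅ --a--> ∅  [seen]
∅ --b--> ∅  [seen]
∅ --c--> ∅  [seen]
Reachable DFA states: {A,B,D}, {A,B,C,D}, {B}, ∅.

4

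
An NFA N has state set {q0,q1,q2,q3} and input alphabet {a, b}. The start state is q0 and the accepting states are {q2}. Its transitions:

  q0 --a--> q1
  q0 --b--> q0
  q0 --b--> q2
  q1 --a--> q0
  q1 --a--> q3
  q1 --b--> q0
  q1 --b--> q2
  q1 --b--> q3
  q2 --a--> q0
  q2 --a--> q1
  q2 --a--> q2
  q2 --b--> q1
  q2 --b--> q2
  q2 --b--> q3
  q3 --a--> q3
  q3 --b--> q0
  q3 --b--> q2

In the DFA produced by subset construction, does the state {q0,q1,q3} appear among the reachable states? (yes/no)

no

Start state of the DFA: {q0}.
{q0} --a--> {q1}  [new]
{q0} --b--> {q0,q2}  [new]
{q1} --a--> {q0,q3}  [new]
{q1} --b--> {q0,q2,q3}  [new]
{q0,q2} --a--> {q0,q1,q2}  [new]
{q0,q2} --b--> {q0,q1,q2,q3}  [new]
{q0,q3} --a--> {q1,q3}  [new]
{q0,q3} --b--> {q0,q2}  [seen]
{q0,q2,q3} --a--> {q0,q1,q2,q3}  [seen]
{q0,q2,q3} --b--> {q0,q1,q2,q3}  [seen]
{q0,q1,q2} --a--> {q0,q1,q2,q3}  [seen]
{q0,q1,q2} --b--> {q0,q1,q2,q3}  [seen]
{q0,q1,q2,q3} --a--> {q0,q1,q2,q3}  [seen]
{q0,q1,q2,q3} --b--> {q0,q1,q2,q3}  [seen]
{q1,q3} --a--> {q0,q3}  [seen]
{q1,q3} --b--> {q0,q2,q3}  [seen]
Reachable DFA states: {q0}, {q1}, {q0,q2}, {q0,q3}, {q0,q2,q3}, {q0,q1,q2}, {q0,q1,q2,q3}, {q1,q3}.
{q0,q1,q3} is not among them.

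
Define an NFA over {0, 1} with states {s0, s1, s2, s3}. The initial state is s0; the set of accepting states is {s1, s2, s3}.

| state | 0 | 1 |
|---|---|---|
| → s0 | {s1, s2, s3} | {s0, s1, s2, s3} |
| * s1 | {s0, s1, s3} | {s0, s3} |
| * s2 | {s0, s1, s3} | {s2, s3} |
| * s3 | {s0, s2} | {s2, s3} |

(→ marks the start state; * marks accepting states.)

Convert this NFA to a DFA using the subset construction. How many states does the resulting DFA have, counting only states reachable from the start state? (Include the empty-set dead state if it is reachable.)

4

Start state of the DFA: {s0}.
{s0} --0--> {s1, s2, s3}  [new]
{s0} --1--> {s0, s1, s2, s3}  [new]
{s1, s2, s3} --0--> {s0, s1, s2, s3}  [seen]
{s1, s2, s3} --1--> {s0, s2, s3}  [new]
{s0, s1, s2, s3} --0--> {s0, s1, s2, s3}  [seen]
{s0, s1, s2, s3} --1--> {s0, s1, s2, s3}  [seen]
{s0, s2, s3} --0--> {s0, s1, s2, s3}  [seen]
{s0, s2, s3} --1--> {s0, s1, s2, s3}  [seen]
Reachable DFA states: {s0}, {s1, s2, s3}, {s0, s1, s2, s3}, {s0, s2, s3}.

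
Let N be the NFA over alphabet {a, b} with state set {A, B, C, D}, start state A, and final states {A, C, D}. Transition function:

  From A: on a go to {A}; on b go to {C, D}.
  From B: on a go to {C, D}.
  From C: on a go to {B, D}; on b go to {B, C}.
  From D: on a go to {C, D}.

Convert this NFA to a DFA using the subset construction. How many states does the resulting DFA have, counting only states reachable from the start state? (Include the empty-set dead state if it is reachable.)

4

Start state of the DFA: {A}.
{A} --a--> {A}  [seen]
{A} --b--> {C, D}  [new]
{C, D} --a--> {B, C, D}  [new]
{C, D} --b--> {B, C}  [new]
{B, C, D} --a--> {B, C, D}  [seen]
{B, C, D} --b--> {B, C}  [seen]
{B, C} --a--> {B, C, D}  [seen]
{B, C} --b--> {B, C}  [seen]
Reachable DFA states: {A}, {C, D}, {B, C, D}, {B, C}.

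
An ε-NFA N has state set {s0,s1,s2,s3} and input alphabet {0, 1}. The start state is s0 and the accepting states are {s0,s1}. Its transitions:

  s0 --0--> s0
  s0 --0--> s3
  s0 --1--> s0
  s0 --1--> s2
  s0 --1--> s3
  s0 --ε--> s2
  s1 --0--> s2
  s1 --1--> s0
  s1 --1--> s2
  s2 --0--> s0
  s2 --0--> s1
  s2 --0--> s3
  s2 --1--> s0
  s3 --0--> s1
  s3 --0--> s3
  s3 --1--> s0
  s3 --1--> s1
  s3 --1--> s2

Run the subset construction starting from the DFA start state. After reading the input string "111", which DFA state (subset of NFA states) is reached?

Start: {s0,s2}.
δ(s0,1) = {s0,s2,s3}; δ(s2,1) = {s0}.
Union: {s0,s2,s3}.
After 1: {s0,s2,s3}.
δ(s0,1) = {s0,s2,s3}; δ(s2,1) = {s0}; δ(s3,1) = {s0,s1,s2}.
Union: {s0,s1,s2,s3}.
After 1: {s0,s1,s2,s3}.
δ(s0,1) = {s0,s2,s3}; δ(s1,1) = {s0,s2}; δ(s2,1) = {s0}; δ(s3,1) = {s0,s1,s2}.
Union: {s0,s1,s2,s3}.
After 1: {s0,s1,s2,s3}.

{s0,s1,s2,s3}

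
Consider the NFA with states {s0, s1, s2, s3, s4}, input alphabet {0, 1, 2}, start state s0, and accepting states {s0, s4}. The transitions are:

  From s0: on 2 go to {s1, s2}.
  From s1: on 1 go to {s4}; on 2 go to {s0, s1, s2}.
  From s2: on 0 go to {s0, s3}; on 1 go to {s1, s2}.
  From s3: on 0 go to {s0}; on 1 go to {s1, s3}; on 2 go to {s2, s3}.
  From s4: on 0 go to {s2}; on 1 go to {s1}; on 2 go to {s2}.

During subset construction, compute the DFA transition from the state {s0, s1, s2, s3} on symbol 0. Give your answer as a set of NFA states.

δ(s0,0) = ∅; δ(s1,0) = ∅; δ(s2,0) = {s0, s3}; δ(s3,0) = {s0}.
Union: {s0, s3}.

{s0, s3}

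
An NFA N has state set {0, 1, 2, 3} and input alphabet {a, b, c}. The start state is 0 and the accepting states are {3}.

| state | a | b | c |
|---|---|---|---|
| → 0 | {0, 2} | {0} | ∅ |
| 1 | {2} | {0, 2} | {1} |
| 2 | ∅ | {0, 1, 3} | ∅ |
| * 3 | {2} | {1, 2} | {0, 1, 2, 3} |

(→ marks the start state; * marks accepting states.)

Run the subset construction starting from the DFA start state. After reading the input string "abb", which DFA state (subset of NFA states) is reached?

Start: {0}.
δ(0,a) = {0, 2}.
Union: {0, 2}.
After a: {0, 2}.
δ(0,b) = {0}; δ(2,b) = {0, 1, 3}.
Union: {0, 1, 3}.
After b: {0, 1, 3}.
δ(0,b) = {0}; δ(1,b) = {0, 2}; δ(3,b) = {1, 2}.
Union: {0, 1, 2}.
After b: {0, 1, 2}.

{0, 1, 2}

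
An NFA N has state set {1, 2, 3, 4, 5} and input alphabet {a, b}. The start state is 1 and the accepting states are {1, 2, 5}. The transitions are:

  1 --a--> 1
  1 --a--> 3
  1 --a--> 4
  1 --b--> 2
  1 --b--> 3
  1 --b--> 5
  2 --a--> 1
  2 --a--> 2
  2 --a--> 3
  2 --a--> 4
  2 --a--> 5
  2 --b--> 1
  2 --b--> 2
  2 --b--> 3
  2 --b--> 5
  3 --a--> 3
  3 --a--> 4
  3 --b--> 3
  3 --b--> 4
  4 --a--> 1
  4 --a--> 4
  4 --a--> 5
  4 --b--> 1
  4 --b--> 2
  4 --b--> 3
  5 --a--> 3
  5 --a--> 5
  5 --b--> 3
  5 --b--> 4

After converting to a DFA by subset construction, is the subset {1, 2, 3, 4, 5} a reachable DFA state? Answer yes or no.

Start state of the DFA: {1}.
{1} --a--> {1, 3, 4}  [new]
{1} --b--> {2, 3, 5}  [new]
{1, 3, 4} --a--> {1, 3, 4, 5}  [new]
{1, 3, 4} --b--> {1, 2, 3, 4, 5}  [new]
{2, 3, 5} --a--> {1, 2, 3, 4, 5}  [seen]
{2, 3, 5} --b--> {1, 2, 3, 4, 5}  [seen]
{1, 3, 4, 5} --a--> {1, 3, 4, 5}  [seen]
{1, 3, 4, 5} --b--> {1, 2, 3, 4, 5}  [seen]
{1, 2, 3, 4, 5} --a--> {1, 2, 3, 4, 5}  [seen]
{1, 2, 3, 4, 5} --b--> {1, 2, 3, 4, 5}  [seen]
Reachable DFA states: {1}, {1, 3, 4}, {2, 3, 5}, {1, 3, 4, 5}, {1, 2, 3, 4, 5}.
{1, 2, 3, 4, 5} is among them.

yes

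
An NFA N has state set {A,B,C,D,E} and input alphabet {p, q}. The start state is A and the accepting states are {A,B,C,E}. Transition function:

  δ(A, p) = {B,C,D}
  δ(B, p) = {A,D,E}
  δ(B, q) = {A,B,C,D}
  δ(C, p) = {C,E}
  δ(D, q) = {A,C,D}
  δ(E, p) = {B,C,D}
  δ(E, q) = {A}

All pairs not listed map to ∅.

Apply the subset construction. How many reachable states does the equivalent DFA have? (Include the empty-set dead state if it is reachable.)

8

Start state of the DFA: {A}.
{A} --p--> {B,C,D}  [new]
{A} --q--> ∅  [new]
{B,C,D} --p--> {A,C,D,E}  [new]
{B,C,D} --q--> {A,B,C,D}  [new]
∅ --p--> ∅  [seen]
∅ --q--> ∅  [seen]
{A,C,D,E} --p--> {B,C,D,E}  [new]
{A,C,D,E} --q--> {A,C,D}  [new]
{A,B,C,D} --p--> {A,B,C,D,E}  [new]
{A,B,C,D} --q--> {A,B,C,D}  [seen]
{B,C,D,E} --p--> {A,B,C,D,E}  [seen]
{B,C,D,E} --q--> {A,B,C,D}  [seen]
{A,C,D} --p--> {B,C,D,E}  [seen]
{A,C,D} --q--> {A,C,D}  [seen]
{A,B,C,D,E} --p--> {A,B,C,D,E}  [seen]
{A,B,C,D,E} --q--> {A,B,C,D}  [seen]
Reachable DFA states: {A}, {B,C,D}, ∅, {A,C,D,E}, {A,B,C,D}, {B,C,D,E}, {A,C,D}, {A,B,C,D,E}.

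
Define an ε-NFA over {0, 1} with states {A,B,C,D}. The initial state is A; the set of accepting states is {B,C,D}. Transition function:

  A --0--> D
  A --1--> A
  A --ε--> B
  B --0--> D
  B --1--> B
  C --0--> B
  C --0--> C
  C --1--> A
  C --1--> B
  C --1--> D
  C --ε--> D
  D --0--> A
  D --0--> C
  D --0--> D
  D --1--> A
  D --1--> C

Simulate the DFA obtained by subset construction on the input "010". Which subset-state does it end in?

{A,B,C,D}

Start: {A,B}.
δ(A,0) = {D}; δ(B,0) = {D}.
Union: {D}.
After 0: {D}.
δ(D,1) = {A,C}.
Union: {A,C}.
ε-closure gives {A,B,C,D}.
After 1: {A,B,C,D}.
δ(A,0) = {D}; δ(B,0) = {D}; δ(C,0) = {B,C}; δ(D,0) = {A,C,D}.
Union: {A,B,C,D}.
After 0: {A,B,C,D}.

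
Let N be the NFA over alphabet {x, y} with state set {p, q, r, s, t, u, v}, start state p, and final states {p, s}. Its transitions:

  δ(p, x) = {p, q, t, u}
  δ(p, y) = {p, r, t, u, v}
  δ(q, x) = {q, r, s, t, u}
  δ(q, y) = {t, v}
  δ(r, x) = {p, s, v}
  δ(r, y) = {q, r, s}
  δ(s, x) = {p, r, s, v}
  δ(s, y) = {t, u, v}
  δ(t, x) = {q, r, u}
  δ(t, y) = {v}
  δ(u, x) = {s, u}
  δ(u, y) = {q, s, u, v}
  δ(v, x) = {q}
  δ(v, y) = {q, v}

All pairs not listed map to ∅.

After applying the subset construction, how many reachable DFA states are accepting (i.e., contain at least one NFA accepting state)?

Start state of the DFA: {p}.
{p} --x--> {p, q, t, u}  [new]
{p} --y--> {p, r, t, u, v}  [new]
{p, q, t, u} --x--> {p, q, r, s, t, u}  [new]
{p, q, t, u} --y--> {p, q, r, s, t, u, v}  [new]
{p, r, t, u, v} --x--> {p, q, r, s, t, u, v}  [seen]
{p, r, t, u, v} --y--> {p, q, r, s, t, u, v}  [seen]
{p, q, r, s, t, u} --x--> {p, q, r, s, t, u, v}  [seen]
{p, q, r, s, t, u} --y--> {p, q, r, s, t, u, v}  [seen]
{p, q, r, s, t, u, v} --x--> {p, q, r, s, t, u, v}  [seen]
{p, q, r, s, t, u, v} --y--> {p, q, r, s, t, u, v}  [seen]
Reachable DFA states: {p}, {p, q, t, u}, {p, r, t, u, v}, {p, q, r, s, t, u}, {p, q, r, s, t, u, v}.
Accepting DFA states (contain an NFA accepting state): {p}, {p, q, t, u}, {p, r, t, u, v}, {p, q, r, s, t, u}, {p, q, r, s, t, u, v}.

5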